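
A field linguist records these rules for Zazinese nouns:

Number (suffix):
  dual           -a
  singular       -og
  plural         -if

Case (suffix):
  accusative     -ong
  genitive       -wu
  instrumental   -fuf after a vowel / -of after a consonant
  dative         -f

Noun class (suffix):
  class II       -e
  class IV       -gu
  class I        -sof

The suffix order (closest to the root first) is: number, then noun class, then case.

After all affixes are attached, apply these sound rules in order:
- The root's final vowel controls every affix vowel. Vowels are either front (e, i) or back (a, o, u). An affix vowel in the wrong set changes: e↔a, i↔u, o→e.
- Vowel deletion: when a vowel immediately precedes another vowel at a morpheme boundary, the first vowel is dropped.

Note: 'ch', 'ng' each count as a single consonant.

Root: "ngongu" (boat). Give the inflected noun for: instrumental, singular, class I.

ngongogsofof

Attach number singular -og → ngonguog.
Attach noun class class I -sof → ngonguogsof.
Attach case instrumental -of (after consonant 'f') → ngonguogsofof.
Vowel harmony: no change.
Apply vowel deletion: ngonguogsofof → ngongogsofof.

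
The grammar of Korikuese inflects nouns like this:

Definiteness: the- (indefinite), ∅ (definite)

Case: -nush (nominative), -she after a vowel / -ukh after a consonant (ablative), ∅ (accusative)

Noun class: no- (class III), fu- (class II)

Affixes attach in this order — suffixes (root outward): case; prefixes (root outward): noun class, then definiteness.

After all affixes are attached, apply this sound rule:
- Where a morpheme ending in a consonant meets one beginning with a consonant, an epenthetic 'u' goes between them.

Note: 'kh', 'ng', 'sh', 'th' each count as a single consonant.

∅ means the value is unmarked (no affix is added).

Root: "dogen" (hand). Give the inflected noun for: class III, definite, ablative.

nodogenukh

Attach noun class class III no- → nodogen.
definiteness = definite: zero marking, form stays nodogen.
Attach case ablative -ukh (after consonant 'n') → nodogenukh.
Epenthesis: no change.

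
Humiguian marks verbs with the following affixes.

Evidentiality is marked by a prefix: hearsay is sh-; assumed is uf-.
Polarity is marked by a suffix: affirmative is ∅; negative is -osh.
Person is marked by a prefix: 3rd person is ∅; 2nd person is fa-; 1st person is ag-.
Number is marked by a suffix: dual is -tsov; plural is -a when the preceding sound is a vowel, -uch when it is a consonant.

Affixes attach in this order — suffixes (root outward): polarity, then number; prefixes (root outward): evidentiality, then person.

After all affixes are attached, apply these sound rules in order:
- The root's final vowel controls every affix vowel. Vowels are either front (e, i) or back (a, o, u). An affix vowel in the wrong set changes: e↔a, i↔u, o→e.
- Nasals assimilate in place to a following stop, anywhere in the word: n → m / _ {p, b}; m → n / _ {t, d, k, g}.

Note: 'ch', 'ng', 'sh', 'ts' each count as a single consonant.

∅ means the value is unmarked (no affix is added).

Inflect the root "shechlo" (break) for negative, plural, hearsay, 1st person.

Attach polarity negative -osh → shechloosh.
Attach number plural -uch (after consonant 'sh') → shechlooshuch.
Attach evidentiality hearsay sh- → shshechlooshuch.
Attach person 1st person ag- → agshshechlooshuch.
Vowel harmony: no change.
Nasal assimilation: no change.

agshshechlooshuch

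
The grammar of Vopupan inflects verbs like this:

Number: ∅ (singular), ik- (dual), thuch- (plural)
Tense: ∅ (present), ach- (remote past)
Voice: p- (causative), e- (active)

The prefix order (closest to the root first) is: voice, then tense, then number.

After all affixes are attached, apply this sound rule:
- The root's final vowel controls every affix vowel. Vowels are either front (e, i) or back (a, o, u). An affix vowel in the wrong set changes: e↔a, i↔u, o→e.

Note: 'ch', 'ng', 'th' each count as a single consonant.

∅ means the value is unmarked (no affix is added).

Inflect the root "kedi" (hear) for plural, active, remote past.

thichechekedi

Attach voice active e- → ekedi.
Attach tense remote past ach- → achekedi.
Attach number plural thuch- → thuchachekedi.
Apply vowel harmony: thuchachekedi → thichechekedi.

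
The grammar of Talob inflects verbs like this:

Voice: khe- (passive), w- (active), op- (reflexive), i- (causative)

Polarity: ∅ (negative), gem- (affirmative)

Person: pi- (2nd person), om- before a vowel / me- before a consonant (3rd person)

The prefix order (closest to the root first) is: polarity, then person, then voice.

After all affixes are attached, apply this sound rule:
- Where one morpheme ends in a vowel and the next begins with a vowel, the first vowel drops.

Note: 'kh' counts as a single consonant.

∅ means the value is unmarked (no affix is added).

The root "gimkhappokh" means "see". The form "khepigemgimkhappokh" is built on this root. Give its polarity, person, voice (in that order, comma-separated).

affirmative, 2nd person, passive

Segment: khe-pi-gem-gimkhappokh.
polarity: gem- → affirmative.
person: pi- → 2nd person.
voice: khe- → passive.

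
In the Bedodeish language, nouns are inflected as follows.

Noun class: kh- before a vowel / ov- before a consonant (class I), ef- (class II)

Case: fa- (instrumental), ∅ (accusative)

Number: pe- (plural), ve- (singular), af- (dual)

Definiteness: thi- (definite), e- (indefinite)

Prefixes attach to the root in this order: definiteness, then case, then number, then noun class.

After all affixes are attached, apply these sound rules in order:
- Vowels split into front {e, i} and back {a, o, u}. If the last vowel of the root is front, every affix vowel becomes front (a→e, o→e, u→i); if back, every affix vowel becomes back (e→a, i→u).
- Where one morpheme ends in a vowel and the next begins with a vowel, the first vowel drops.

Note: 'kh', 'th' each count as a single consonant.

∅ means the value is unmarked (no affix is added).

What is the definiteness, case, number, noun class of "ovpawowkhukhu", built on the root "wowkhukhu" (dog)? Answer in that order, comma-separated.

Segment: ov-pe-e-wowkhukhu.
definiteness: e- → indefinite.
case: ∅ → accusative.
number: pe- → plural.
noun class: kh/ov- → class I.

indefinite, accusative, plural, class I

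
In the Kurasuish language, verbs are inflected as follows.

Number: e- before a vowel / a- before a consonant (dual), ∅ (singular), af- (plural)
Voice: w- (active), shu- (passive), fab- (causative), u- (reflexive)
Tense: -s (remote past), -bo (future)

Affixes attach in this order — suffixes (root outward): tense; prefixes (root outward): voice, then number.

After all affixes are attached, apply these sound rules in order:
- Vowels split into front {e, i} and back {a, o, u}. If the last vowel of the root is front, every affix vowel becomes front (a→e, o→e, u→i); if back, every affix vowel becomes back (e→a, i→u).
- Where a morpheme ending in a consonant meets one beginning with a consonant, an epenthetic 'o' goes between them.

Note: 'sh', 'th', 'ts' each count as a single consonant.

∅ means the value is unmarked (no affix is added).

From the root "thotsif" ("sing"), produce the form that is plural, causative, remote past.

efofebothotsifos

Attach tense remote past -s → thotsifs.
Attach voice causative fab- → fabthotsifs.
Attach number plural af- → affabthotsifs.
Apply vowel harmony: affabthotsifs → effebthotsifs.
Apply epenthesis: effebthotsifs → efofebothotsifos.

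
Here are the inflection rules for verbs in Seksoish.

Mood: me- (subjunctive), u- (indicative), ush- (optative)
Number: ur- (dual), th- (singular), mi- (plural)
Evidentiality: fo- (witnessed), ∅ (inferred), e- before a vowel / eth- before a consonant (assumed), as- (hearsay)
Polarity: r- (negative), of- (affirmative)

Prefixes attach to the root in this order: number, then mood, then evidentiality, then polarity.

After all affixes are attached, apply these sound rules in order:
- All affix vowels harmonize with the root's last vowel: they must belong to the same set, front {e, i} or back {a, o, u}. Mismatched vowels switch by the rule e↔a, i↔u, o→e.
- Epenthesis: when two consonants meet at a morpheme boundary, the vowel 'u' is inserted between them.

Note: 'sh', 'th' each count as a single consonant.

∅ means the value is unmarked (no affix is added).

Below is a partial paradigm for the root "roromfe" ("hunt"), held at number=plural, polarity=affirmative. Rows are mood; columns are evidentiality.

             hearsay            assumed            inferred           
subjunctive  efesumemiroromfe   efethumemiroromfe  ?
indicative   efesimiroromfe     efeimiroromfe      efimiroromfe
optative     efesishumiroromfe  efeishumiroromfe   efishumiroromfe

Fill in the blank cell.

efumemiroromfe

Attach number plural mi- → miroromfe.
Attach mood subjunctive me- → memiroromfe.
evidentiality = inferred: zero marking, form stays memiroromfe.
Attach polarity affirmative of- → ofmemiroromfe.
Apply vowel harmony: ofmemiroromfe → efmemiroromfe.
Apply epenthesis: efmemiroromfe → efumemiroromfe.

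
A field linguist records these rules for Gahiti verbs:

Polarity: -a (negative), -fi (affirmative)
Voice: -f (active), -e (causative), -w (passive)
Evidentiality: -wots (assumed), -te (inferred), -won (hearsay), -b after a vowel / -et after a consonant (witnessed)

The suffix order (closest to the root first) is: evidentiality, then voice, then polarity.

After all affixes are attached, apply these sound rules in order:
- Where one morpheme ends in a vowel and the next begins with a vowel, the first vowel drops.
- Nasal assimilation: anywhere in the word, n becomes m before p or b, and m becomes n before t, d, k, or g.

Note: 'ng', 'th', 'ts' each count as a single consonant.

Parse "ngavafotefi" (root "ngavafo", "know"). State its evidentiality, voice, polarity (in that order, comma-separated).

Segment: ngavafo-te-e-fi.
evidentiality: -te → inferred.
voice: -e → causative.
polarity: -fi → affirmative.

inferred, causative, affirmative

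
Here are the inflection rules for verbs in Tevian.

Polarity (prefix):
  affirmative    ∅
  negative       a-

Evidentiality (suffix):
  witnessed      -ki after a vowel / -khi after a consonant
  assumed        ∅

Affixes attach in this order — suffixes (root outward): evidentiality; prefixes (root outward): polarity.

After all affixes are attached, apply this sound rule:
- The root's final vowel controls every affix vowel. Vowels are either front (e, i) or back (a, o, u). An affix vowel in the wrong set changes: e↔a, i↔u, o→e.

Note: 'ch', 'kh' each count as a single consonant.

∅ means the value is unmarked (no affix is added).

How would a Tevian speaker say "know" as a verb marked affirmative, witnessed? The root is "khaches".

khacheskhi

polarity = affirmative: zero marking, form stays khaches.
Attach evidentiality witnessed -khi (after consonant 's') → khacheskhi.
Vowel harmony: no change.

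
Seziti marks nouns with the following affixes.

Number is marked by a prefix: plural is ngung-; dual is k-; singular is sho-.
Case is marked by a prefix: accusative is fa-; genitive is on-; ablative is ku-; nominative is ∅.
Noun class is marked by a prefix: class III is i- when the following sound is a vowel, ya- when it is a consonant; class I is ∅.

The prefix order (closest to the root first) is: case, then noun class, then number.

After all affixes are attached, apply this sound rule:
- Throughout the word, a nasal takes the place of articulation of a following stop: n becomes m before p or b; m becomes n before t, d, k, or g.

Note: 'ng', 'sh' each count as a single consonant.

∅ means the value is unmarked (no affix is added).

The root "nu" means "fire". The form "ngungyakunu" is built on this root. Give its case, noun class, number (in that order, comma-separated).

ablative, class III, plural

Segment: ngung-ya-ku-nu.
case: ku- → ablative.
noun class: i/ya- → class III.
number: ngung- → plural.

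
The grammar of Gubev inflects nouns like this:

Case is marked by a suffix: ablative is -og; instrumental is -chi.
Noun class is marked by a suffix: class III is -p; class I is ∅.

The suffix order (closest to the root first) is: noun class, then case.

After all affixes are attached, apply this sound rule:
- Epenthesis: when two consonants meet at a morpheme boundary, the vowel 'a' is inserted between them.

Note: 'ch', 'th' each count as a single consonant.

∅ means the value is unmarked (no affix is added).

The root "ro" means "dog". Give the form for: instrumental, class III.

Attach noun class class III -p → rop.
Attach case instrumental -chi → ropchi.
Apply epenthesis: ropchi → ropachi.

ropachi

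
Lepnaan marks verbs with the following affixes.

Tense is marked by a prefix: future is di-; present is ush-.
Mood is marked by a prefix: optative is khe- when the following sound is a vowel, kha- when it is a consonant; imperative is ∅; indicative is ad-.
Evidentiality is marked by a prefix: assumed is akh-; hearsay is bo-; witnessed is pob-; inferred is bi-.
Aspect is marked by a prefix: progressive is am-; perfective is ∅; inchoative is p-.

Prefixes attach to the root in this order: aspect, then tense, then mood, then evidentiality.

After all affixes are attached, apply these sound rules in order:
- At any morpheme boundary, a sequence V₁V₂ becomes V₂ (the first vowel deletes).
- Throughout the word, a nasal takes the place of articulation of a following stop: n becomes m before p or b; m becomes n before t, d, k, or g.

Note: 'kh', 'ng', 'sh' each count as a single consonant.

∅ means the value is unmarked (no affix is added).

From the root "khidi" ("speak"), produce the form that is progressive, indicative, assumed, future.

Attach aspect progressive am- → amkhidi.
Attach tense future di- → diamkhidi.
Attach mood indicative ad- → addiamkhidi.
Attach evidentiality assumed akh- → akhaddiamkhidi.
Apply vowel deletion: akhaddiamkhidi → akhaddamkhidi.
Nasal assimilation: no change.

akhaddamkhidi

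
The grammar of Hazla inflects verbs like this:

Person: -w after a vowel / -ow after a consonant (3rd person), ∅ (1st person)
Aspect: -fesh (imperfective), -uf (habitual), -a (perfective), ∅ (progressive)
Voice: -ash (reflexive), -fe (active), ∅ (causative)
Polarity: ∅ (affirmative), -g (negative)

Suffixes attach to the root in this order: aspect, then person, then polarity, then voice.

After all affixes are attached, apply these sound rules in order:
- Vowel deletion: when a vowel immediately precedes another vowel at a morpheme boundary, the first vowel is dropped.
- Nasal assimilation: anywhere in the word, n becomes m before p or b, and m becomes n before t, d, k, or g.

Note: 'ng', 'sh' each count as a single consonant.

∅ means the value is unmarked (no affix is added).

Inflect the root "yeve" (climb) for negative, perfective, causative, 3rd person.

yevawg

Attach aspect perfective -a → yevea.
Attach person 3rd person -w (after vowel 'a') → yeveaw.
Attach polarity negative -g → yeveawg.
voice = causative: zero marking, form stays yeveawg.
Apply vowel deletion: yeveawg → yevawg.
Nasal assimilation: no change.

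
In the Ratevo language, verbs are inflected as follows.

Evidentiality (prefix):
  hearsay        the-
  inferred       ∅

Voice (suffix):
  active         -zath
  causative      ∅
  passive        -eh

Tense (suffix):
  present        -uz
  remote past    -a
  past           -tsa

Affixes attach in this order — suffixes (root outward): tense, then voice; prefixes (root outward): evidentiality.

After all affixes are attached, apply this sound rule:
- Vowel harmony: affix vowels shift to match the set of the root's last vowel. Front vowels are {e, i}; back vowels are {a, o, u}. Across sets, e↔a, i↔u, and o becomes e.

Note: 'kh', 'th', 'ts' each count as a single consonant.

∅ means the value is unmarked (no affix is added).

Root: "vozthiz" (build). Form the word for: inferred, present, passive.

vozthizizeh

evidentiality = inferred: zero marking, form stays vozthiz.
Attach tense present -uz → vozthizuz.
Attach voice passive -eh → vozthizuzeh.
Apply vowel harmony: vozthizuzeh → vozthizizeh.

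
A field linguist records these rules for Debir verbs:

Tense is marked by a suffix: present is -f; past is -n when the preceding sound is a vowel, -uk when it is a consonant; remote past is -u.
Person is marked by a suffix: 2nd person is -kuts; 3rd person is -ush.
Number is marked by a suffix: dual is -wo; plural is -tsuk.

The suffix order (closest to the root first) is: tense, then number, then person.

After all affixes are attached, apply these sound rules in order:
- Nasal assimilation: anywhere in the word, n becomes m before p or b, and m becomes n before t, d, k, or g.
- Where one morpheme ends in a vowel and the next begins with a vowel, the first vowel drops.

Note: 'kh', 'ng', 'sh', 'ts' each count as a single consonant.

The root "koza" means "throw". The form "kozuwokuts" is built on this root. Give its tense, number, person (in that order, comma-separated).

Segment: koza-u-wo-kuts.
tense: -u → remote past.
number: -wo → dual.
person: -kuts → 2nd person.

remote past, dual, 2nd person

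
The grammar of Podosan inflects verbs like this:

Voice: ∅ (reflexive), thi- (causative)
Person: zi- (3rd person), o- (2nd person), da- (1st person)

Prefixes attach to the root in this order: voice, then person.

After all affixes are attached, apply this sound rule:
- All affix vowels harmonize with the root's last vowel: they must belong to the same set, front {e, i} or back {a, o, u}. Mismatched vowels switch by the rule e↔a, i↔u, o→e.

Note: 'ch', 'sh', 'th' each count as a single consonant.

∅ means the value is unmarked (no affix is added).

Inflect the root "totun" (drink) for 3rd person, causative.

Attach voice causative thi- → thitotun.
Attach person 3rd person zi- → zithitotun.
Apply vowel harmony: zithitotun → zuthutotun.

zuthutotun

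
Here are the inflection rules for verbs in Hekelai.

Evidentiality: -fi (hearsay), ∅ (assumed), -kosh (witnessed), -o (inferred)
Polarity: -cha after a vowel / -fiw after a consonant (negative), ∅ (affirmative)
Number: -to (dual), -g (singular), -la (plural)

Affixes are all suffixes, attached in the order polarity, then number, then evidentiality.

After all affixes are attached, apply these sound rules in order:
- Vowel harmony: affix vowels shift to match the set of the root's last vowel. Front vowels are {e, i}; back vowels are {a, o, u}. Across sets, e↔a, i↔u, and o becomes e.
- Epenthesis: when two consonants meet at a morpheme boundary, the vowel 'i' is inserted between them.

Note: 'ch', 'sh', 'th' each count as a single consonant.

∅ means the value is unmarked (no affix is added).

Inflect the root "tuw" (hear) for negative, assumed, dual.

tuwifuwito

Attach polarity negative -fiw (after consonant 'w') → tuwfiw.
Attach number dual -to → tuwfiwto.
evidentiality = assumed: zero marking, form stays tuwfiwto.
Apply vowel harmony: tuwfiwto → tuwfuwto.
Apply epenthesis: tuwfuwto → tuwifuwito.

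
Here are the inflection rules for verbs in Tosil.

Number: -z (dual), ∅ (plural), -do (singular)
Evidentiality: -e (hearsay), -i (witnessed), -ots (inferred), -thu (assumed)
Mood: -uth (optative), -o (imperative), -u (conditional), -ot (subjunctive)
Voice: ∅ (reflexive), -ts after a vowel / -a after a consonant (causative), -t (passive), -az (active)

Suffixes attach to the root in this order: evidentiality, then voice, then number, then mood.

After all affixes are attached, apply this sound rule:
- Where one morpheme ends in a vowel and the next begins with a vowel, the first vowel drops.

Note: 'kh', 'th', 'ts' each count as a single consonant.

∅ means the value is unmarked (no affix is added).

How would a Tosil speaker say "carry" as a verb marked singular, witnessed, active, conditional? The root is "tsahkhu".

Attach evidentiality witnessed -i → tsahkhui.
Attach voice active -az → tsahkhuiaz.
Attach number singular -do → tsahkhuiazdo.
Attach mood conditional -u → tsahkhuiazdou.
Apply vowel deletion: tsahkhuiazdou → tsahkhazdu.

tsahkhazdu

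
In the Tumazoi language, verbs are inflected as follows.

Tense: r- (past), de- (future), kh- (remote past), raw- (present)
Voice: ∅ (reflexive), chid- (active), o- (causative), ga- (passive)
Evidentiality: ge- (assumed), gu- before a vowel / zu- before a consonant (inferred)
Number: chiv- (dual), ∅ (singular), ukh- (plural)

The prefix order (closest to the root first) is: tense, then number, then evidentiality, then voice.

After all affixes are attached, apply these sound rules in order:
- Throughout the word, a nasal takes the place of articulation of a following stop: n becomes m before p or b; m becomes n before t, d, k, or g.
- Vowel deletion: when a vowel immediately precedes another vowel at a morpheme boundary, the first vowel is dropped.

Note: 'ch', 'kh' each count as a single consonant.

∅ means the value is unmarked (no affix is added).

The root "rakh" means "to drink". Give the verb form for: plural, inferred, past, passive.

gagukhrrakh

Attach tense past r- → rrakh.
Attach number plural ukh- → ukhrrakh.
Attach evidentiality inferred gu- (before vowel 'u') → guukhrrakh.
Attach voice passive ga- → gaguukhrrakh.
Nasal assimilation: no change.
Apply vowel deletion: gaguukhrrakh → gagukhrrakh.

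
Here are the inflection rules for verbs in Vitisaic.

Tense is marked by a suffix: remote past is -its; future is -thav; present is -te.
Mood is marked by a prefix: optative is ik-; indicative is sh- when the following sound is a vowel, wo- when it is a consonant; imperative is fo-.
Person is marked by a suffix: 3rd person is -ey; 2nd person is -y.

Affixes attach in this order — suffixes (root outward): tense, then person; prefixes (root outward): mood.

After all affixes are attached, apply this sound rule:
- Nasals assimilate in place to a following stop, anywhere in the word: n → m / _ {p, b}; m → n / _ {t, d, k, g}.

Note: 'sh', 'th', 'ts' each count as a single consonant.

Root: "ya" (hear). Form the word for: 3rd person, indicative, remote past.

Attach tense remote past -its → yaits.
Attach mood indicative wo- (before consonant 'y') → woyaits.
Attach person 3rd person -ey → woyaitsey.
Nasal assimilation: no change.

woyaitsey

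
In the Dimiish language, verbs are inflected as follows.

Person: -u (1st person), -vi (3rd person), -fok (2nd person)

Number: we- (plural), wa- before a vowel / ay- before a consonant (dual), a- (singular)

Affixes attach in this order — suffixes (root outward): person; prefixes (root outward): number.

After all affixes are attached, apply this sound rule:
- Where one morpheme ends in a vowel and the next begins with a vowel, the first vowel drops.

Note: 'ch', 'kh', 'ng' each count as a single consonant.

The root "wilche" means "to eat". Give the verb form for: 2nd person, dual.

aywilchefok

Attach number dual ay- (before consonant 'w') → aywilche.
Attach person 2nd person -fok → aywilchefok.
Vowel deletion: no change.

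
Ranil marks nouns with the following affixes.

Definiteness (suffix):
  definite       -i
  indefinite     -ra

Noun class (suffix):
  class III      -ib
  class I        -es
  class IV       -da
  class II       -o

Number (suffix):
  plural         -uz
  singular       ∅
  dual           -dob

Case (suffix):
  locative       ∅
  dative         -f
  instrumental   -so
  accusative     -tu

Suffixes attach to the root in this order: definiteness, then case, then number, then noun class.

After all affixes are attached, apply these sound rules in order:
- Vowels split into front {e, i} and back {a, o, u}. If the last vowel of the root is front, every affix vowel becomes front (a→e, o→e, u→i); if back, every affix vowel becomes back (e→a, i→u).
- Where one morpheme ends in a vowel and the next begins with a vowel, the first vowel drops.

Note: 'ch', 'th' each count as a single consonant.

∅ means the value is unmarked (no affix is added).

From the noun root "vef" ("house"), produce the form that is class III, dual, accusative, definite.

Attach definiteness definite -i → vefi.
Attach case accusative -tu → vefitu.
Attach number dual -dob → vefitudob.
Attach noun class class III -ib → vefitudobib.
Apply vowel harmony: vefitudobib → vefitidebib.
Vowel deletion: no change.

vefitidebib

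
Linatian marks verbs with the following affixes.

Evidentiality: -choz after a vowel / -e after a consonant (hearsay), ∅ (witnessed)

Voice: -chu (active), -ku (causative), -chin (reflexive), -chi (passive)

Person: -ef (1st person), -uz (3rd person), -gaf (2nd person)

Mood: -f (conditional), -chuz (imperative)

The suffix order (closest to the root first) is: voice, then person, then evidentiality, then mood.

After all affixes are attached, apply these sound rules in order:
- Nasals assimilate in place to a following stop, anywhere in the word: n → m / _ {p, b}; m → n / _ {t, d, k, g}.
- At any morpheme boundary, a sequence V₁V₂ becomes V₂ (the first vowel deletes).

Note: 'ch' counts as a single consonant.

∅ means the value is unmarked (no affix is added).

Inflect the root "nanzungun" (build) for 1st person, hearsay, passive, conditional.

Attach voice passive -chi → nanzungunchi.
Attach person 1st person -ef → nanzungunchief.
Attach evidentiality hearsay -e (after consonant 'f') → nanzungunchiefe.
Attach mood conditional -f → nanzungunchiefef.
Nasal assimilation: no change.
Apply vowel deletion: nanzungunchiefef → nanzungunchefef.

nanzungunchefef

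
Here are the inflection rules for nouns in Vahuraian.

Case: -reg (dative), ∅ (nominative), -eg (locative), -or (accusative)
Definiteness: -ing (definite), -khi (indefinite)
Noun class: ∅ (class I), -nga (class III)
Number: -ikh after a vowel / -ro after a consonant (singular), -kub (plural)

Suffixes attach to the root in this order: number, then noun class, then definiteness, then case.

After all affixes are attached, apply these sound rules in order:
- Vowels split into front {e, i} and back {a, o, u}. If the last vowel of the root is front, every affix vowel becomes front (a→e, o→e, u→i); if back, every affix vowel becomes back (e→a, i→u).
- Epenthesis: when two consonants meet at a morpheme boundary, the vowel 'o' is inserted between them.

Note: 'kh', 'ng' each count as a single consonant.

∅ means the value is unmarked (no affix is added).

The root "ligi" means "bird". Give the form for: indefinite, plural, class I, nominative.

Attach number plural -kub → ligikub.
noun class = class I: zero marking, form stays ligikub.
Attach definiteness indefinite -khi → ligikubkhi.
case = nominative: zero marking, form stays ligikubkhi.
Apply vowel harmony: ligikubkhi → ligikibkhi.
Apply epenthesis: ligikibkhi → ligikibokhi.

ligikibokhi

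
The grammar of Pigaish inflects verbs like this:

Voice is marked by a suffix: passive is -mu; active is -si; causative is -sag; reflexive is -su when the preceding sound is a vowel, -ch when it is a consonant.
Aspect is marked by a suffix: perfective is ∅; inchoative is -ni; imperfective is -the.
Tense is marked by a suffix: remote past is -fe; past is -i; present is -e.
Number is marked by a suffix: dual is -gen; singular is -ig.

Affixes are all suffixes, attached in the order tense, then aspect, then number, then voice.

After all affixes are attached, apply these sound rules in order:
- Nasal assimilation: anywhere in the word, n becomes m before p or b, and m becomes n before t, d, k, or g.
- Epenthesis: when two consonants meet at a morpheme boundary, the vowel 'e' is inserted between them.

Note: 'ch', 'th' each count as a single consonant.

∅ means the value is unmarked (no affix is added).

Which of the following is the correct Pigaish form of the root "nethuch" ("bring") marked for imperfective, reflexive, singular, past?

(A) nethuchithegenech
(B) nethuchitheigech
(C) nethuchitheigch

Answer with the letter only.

Attach tense past -i → nethuchi.
Attach aspect imperfective -the → nethuchithe.
Attach number singular -ig → nethuchitheig.
Attach voice reflexive -ch (after consonant 'g') → nethuchitheigch.
Nasal assimilation: no change.
Apply epenthesis: nethuchitheigch → nethuchitheigech.
So the correct form is nethuchitheigech, option (B).
(A) nethuchithegenech is wrong: it uses dual instead of singular for number.
(C) nethuchitheigch is wrong: it fails to apply the sound rule(s).

B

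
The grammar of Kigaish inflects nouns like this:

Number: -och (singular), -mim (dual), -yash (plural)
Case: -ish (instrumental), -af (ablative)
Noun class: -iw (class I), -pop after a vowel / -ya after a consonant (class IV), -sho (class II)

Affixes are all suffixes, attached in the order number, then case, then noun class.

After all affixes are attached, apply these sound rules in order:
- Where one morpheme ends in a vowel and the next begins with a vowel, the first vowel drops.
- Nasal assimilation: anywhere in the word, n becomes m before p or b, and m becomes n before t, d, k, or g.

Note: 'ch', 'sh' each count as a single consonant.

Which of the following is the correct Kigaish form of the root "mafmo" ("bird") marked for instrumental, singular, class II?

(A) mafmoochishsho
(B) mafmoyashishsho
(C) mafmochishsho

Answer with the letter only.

C

Attach number singular -och → mafmooch.
Attach case instrumental -ish → mafmoochish.
Attach noun class class II -sho → mafmoochishsho.
Apply vowel deletion: mafmoochishsho → mafmochishsho.
Nasal assimilation: no change.
So the correct form is mafmochishsho, option (C).
(A) mafmoochishsho is wrong: it fails to apply the sound rule(s).
(B) mafmoyashishsho is wrong: it uses plural instead of singular for number.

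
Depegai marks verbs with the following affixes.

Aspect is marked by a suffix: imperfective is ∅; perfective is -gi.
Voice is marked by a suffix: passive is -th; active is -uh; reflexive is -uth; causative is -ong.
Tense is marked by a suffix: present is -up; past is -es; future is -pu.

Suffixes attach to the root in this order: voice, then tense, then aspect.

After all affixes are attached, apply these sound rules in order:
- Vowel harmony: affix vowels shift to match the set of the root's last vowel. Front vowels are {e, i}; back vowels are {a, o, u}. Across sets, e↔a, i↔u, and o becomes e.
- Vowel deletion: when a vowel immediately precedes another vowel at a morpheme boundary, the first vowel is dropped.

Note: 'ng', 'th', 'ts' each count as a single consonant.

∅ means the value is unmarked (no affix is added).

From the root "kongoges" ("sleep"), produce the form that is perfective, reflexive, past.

Attach voice reflexive -uth → kongogesuth.
Attach tense past -es → kongogesuthes.
Attach aspect perfective -gi → kongogesuthesgi.
Apply vowel harmony: kongogesuthesgi → kongogesithesgi.
Vowel deletion: no change.

kongogesithesgi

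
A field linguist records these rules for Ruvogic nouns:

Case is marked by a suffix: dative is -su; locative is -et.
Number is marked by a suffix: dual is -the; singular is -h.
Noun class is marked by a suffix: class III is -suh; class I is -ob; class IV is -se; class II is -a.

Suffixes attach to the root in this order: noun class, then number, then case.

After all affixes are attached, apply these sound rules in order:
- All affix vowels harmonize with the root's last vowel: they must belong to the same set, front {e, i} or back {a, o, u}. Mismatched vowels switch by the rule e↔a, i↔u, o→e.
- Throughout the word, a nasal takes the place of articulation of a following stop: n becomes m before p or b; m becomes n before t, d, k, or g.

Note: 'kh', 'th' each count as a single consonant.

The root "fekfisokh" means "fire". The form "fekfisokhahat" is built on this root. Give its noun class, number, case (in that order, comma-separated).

Segment: fekfisokh-a-h-et.
noun class: -a → class II.
number: -h → singular.
case: -et → locative.

class II, singular, locative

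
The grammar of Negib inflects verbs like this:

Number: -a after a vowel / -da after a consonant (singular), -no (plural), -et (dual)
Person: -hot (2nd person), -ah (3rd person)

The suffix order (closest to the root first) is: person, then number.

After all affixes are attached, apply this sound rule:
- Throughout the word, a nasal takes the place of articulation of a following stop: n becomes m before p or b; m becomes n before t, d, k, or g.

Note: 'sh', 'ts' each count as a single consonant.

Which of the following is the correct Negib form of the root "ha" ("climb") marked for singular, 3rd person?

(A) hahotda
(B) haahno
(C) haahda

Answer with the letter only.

C

Attach person 3rd person -ah → haah.
Attach number singular -da (after consonant 'h') → haahda.
Nasal assimilation: no change.
So the correct form is haahda, option (C).
(B) haahno is wrong: it uses plural instead of singular for number.
(A) hahotda is wrong: it uses 2nd person instead of 3rd person for person.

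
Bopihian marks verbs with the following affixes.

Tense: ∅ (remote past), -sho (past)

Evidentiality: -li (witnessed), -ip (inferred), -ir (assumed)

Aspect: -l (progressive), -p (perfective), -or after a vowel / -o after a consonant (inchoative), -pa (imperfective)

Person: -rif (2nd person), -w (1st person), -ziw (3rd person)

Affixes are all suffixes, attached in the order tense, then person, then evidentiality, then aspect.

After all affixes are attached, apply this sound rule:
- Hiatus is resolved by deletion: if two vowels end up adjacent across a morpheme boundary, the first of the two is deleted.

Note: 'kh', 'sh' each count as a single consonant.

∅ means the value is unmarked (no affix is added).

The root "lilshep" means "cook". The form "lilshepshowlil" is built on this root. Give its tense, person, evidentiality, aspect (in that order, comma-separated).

past, 1st person, witnessed, progressive

Segment: lilshep-sho-w-li-l.
tense: -sho → past.
person: -w → 1st person.
evidentiality: -li → witnessed.
aspect: -l → progressive.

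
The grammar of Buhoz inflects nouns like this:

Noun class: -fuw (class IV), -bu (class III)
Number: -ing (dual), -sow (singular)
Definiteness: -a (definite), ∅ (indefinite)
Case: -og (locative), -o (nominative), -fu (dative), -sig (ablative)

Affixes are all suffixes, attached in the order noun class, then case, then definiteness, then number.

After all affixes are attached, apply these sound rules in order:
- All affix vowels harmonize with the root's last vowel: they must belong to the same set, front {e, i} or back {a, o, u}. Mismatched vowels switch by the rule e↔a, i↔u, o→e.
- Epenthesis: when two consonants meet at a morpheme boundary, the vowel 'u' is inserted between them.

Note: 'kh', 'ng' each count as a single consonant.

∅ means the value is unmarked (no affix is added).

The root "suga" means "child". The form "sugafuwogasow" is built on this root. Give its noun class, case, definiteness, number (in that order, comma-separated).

class IV, locative, definite, singular

Segment: suga-fuw-og-a-sow.
noun class: -fuw → class IV.
case: -og → locative.
definiteness: -a → definite.
number: -sow → singular.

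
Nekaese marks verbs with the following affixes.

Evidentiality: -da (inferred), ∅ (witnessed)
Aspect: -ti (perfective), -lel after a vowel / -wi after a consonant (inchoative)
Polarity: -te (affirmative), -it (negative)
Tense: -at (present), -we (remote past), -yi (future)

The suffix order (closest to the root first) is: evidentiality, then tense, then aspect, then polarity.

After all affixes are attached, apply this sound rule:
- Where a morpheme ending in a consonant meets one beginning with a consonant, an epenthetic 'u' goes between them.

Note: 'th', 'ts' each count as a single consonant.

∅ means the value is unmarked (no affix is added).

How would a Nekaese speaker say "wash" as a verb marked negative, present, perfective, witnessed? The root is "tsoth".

evidentiality = witnessed: zero marking, form stays tsoth.
Attach tense present -at → tsothat.
Attach aspect perfective -ti → tsothatti.
Attach polarity negative -it → tsothattiit.
Apply epenthesis: tsothattiit → tsothatutiit.

tsothatutiit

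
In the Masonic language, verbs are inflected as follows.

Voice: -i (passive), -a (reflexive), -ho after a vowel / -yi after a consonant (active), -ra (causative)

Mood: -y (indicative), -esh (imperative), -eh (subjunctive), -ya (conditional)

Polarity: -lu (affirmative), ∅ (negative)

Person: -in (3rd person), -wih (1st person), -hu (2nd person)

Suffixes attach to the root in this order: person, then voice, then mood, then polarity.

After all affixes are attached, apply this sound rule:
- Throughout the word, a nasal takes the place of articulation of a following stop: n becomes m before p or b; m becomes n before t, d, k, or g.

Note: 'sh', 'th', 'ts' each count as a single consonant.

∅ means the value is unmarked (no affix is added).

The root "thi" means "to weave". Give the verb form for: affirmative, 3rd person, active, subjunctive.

Attach person 3rd person -in → thiin.
Attach voice active -yi (after consonant 'n') → thiinyi.
Attach mood subjunctive -eh → thiinyieh.
Attach polarity affirmative -lu → thiinyiehlu.
Nasal assimilation: no change.

thiinyiehlu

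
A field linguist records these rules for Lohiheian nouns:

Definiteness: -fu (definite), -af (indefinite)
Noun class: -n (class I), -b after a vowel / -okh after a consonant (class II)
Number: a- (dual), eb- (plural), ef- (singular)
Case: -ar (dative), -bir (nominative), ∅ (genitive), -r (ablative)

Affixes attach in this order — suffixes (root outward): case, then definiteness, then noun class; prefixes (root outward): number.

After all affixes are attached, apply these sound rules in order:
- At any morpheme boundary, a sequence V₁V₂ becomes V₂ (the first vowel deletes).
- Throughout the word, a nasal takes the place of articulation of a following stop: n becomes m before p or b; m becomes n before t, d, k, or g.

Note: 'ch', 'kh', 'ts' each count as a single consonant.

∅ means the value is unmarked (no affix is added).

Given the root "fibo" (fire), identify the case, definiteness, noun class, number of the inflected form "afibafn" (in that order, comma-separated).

Segment: a-fibo-af-n.
case: ∅ → genitive.
definiteness: -af → indefinite.
noun class: -n → class I.
number: a- → dual.

genitive, indefinite, class I, dual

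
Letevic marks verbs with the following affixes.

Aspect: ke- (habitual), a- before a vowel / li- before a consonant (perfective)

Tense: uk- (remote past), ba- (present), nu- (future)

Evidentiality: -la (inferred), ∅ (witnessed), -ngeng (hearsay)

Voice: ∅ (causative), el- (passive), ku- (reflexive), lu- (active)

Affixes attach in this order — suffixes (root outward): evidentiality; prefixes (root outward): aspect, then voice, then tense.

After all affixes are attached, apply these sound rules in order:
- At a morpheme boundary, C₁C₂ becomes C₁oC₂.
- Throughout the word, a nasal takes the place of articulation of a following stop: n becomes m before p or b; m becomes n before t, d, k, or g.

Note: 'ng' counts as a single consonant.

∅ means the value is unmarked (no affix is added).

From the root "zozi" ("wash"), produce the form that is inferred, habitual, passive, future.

nuelokezozila

Attach aspect habitual ke- → kezozi.
Attach voice passive el- → elkezozi.
Attach tense future nu- → nuelkezozi.
Attach evidentiality inferred -la → nuelkezozila.
Apply epenthesis: nuelkezozila → nuelokezozila.
Nasal assimilation: no change.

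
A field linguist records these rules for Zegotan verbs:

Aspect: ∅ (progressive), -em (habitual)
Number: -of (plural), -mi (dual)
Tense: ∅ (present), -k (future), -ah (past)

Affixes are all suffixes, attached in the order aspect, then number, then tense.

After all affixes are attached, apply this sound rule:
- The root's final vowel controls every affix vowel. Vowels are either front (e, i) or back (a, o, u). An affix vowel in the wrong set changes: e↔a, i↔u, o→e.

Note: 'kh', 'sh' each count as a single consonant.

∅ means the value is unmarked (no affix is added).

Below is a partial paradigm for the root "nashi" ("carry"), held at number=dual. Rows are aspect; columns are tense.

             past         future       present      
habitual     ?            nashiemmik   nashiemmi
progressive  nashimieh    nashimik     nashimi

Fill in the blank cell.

Attach aspect habitual -em → nashiem.
Attach number dual -mi → nashiemmi.
Attach tense past -ah → nashiemmiah.
Apply vowel harmony: nashiemmiah → nashiemmieh.

nashiemmieh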